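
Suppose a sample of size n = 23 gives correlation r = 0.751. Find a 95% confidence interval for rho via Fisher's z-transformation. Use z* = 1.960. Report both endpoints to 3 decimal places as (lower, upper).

(0.491, 0.888)

Fisher z: z_r = atanh(r) = ½·ln((1+0.751)/(1−0.751)) = 0.975245
SE(z) = 1/√(n−3) = 1/√20 = 0.223607
95% ⇒ z* = 1.960; margin = 1.960·0.223607 = 0.438270
CI on z-scale: (0.536975, 1.413515)
Back-transform: tanh(0.536975) = 0.490695, tanh(1.413515) = 0.888238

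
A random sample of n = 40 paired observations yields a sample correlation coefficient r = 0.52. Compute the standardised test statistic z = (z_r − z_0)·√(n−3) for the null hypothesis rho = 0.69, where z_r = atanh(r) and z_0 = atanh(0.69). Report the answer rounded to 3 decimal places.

-1.652

Fisher z: atanh(0.52) = 0.576340, atanh(0.69) = 0.847956
z = (z_r − z_0)·√(n−3) = (0.576340 − 0.847956)·√37 = -0.271616 · 6.082763 = -1.652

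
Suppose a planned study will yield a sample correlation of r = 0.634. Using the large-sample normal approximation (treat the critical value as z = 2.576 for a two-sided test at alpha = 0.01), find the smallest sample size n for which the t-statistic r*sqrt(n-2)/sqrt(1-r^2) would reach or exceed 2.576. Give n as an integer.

Need r·√(n−2)/√(1−r²) ≥ 2.576
√(n−2) ≥ 2.576·√(1−0.401956) / 0.634 = 2.576·0.773333 / 0.634 = 3.1421
n−2 ≥ 9.8728  ⇒  n ≥ 11.8728
Smallest integer n = 12

12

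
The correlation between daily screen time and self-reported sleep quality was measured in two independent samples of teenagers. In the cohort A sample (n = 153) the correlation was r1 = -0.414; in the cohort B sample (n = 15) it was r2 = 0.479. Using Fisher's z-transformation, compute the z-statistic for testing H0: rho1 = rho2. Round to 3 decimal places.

Fisher z-transforms: z1 = atanh(-0.414) = -0.440429, z2 = atanh(0.479) = 0.521686; difference d = -0.962115
Var(d) = 1/150 + 1/12 = 0.0066667 + 0.0833333 = 0.0900000
z = d/√Var(d) = -0.962115 / √0.0900000 = -0.962115 / 0.300000 = -3.207

-3.207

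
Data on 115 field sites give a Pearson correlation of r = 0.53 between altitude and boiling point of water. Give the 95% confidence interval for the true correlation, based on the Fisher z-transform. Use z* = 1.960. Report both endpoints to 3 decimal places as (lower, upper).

Fisher z: z_r = atanh(r) = ½·ln((1+0.53)/(1−0.53)) = 0.590145
SE(z) = 1/√(n−3) = 1/√112 = 0.094491
95% ⇒ z* = 1.960; margin = 1.960·0.094491 = 0.185202
CI on z-scale: (0.404943, 0.775347)
Back-transform: tanh(0.404943) = 0.384170, tanh(0.775347) = 0.650028

(0.384, 0.650)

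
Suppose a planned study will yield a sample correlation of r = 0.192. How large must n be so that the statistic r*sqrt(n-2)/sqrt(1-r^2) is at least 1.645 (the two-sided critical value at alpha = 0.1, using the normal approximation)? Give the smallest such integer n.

73

r√(n−2)/√(1−r²) ≥ 1.645  ⇔  n−2 ≥ (1.645)²·(1−r²)/r²
(1−r²)/r² = (1−0.036864)/0.036864 = 26.1267
n ≥ 2 + 2.706025·26.1267 = 2 + 70.6995 = 72.6995
⌈72.6995⌉ = 73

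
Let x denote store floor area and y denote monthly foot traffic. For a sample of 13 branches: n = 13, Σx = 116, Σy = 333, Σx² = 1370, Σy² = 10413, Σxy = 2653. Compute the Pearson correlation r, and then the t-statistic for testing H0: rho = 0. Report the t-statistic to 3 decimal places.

Numerator: nΣxy − (Σx)(Σy) = 13·2653 − (116)(333) = -4139
Denominator: √[(nΣx²−(Σx)²)(nΣy²−(Σy)²)]
  nΣx²−(Σx)² = 13·1370 − 13456 = 4354;  nΣy²−(Σy)² = 13·10413 − 110889 = 24480
  √(4354·24480) = √106585920 = 10324.0457
r = -4139 / 10324.0457 = -0.4009
t = r·√(n−2)/√(1−r²) = -0.4009·√11 / √(1−0.160721) = -1.329635 / 0.916122 = -1.451

-1.451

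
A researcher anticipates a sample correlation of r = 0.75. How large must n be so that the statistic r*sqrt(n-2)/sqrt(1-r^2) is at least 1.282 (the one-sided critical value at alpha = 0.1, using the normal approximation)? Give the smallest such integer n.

4

r√(n−2)/√(1−r²) ≥ 1.282  ⇔  n−2 ≥ (1.282)²·(1−r²)/r²
(1−r²)/r² = (1−0.5625)/0.5625 = 0.7778
n ≥ 2 + 1.643524·0.7778 = 2 + 1.2783 = 3.2783
⌈3.2783⌉ = 4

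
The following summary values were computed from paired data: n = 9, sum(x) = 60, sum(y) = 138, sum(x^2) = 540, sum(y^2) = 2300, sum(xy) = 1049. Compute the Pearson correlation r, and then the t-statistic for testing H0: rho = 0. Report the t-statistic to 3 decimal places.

S_xy = nΣxy − ΣxΣy = 9·1049 − 60·138 = 9441 − 8280 = 1161
S_xx = nΣx² − (Σx)² = 9·540 − 60² = 4860 − 3600 = 1260
S_yy = nΣy² − (Σy)² = 9·2300 − 138² = 20700 − 19044 = 1656
r = S_xy / √(S_xx·S_yy) = 1161 / √(1260·1656) = 1161 / √2086560 = 1161 / 1444.4930 = 0.8037
t = r·√(n−2)/√(1−r²) = 0.8037·√7 / √(1−0.645934) = 2.126390 / 0.595034 = 3.574

3.574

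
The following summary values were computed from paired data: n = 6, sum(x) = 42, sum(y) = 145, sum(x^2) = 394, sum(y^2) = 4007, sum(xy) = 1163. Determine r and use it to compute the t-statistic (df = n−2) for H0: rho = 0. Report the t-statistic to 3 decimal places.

1.757

S_xy = nΣxy − ΣxΣy = 6·1163 − 42·145 = 6978 − 6090 = 888
S_xx = nΣx² − (Σx)² = 6·394 − 42² = 2364 − 1764 = 600
S_yy = nΣy² − (Σy)² = 6·4007 − 145² = 24042 − 21025 = 3017
r = S_xy / √(S_xx·S_yy) = 888 / √(600·3017) = 888 / √1810200 = 888 / 1345.4367 = 0.6600
t = r·√(n−2)/√(1−r²) = 0.6600·√4 / √(1−0.435600) = 1.320000 / 0.751266 = 1.757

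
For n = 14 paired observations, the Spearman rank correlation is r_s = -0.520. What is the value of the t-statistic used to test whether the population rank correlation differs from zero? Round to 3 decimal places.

-2.109

1 − r_s² = 1 − 0.270400 = 0.729600;  √(1−r_s²) = 0.854166
√(n−2) = √12 = 3.464102
t = r_s·√(n−2)/√(1−r_s²) = -0.520 · 3.464102 / 0.854166 = -2.109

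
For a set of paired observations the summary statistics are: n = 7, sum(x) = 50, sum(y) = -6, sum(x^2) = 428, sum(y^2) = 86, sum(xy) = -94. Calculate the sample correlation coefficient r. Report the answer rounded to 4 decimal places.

Numerator: nΣxy − (Σx)(Σy) = 7·(-94) − (50)(-6) = -358
Denominator: √[(nΣx²−(Σx)²)(nΣy²−(Σy)²)]
  nΣx²−(Σx)² = 7·428 − 2500 = 496;  nΣy²−(Σy)² = 7·86 − 36 = 566
  √(496·566) = √280736 = 529.8453
r = -358 / 529.8453 = -0.6757

-0.6757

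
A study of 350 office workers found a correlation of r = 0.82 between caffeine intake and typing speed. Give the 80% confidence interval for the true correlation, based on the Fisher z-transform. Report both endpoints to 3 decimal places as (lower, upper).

(0.796, 0.841)

z_r = atanh(0.82) = 1.156817;  SE = 1/√(n−3) = 1/√347 = 0.053683
z-limits: 1.156817 ± 1.282·0.053683 = 1.156817 ± 0.068822 = [1.087995, 1.225639]
ρ-limits: (tanh 1.087995, tanh 1.225639) = (0.796, 0.841)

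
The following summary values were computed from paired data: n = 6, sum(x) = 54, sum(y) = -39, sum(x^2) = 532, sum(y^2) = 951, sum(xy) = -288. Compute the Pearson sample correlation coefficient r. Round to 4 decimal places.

Numerator: nΣxy − (Σx)(Σy) = 6·(-288) − (54)(-39) = 378
Denominator: √[(nΣx²−(Σx)²)(nΣy²−(Σy)²)]
  nΣx²−(Σx)² = 6·532 − 2916 = 276;  nΣy²−(Σy)² = 6·951 − 1521 = 4185
  √(276·4185) = √1155060 = 1074.7372
r = 378 / 1074.7372 = 0.3517

0.3517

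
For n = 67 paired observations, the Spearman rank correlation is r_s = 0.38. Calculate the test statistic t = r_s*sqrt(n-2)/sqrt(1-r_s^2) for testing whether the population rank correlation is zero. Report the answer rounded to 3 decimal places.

3.312

t = r_s·√(n−2) / √(1−r_s²) with r_s = 0.38, n = 67
  = 0.38·√65 / √(1 − 0.1444)
  = 0.38·8.062258 / 0.924986
  = 3.063658 / 0.924986 = 3.312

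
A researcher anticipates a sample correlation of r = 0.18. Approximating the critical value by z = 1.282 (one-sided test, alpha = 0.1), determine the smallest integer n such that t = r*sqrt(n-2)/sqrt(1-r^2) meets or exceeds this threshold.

Need r·√(n−2)/√(1−r²) ≥ 1.282
√(n−2) ≥ 1.282·√(1−0.0324) / 0.18 = 1.282·0.983667 / 0.18 = 7.0059
n−2 ≥ 49.0826  ⇒  n ≥ 51.0826
Smallest integer n = 52

52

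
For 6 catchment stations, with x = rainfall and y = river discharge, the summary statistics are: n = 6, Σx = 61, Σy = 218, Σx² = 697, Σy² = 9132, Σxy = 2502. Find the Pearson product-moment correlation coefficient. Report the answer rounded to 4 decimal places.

0.9364

S_xy = nΣxy − ΣxΣy = 6·2502 − 61·218 = 15012 − 13298 = 1714
S_xx = nΣx² − (Σx)² = 6·697 − 61² = 4182 − 3721 = 461
S_yy = nΣy² − (Σy)² = 6·9132 − 218² = 54792 − 47524 = 7268
r = S_xy / √(S_xx·S_yy) = 1714 / √(461·7268) = 1714 / √3350548 = 1714 / 1830.4502 = 0.9364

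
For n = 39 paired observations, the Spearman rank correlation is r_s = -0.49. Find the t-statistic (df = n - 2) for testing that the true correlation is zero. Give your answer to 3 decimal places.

t = r_s·√(n−2) / √(1−r_s²) with r_s = -0.49, n = 39
  = -0.49·√37 / √(1 − 0.2401)
  = -0.49·6.082763 / 0.871722
  = -2.980554 / 0.871722 = -3.419

-3.419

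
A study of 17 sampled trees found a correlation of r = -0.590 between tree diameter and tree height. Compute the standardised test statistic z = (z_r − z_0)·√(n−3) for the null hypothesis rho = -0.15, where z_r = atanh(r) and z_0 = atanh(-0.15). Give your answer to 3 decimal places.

-1.970

z_r = atanh(-0.590) = -0.677666,  z_0 = atanh(-0.15) = -0.151140
SE = 1/√(n−3) = 1/√14 = 0.267261
z = (z_r − z_0)/SE = (-0.677666 − (-0.151140)) / 0.267261 = -0.526526 / 0.267261 = -1.970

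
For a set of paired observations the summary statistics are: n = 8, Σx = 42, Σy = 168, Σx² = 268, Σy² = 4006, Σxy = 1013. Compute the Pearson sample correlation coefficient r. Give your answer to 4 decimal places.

0.8694

Numerator: nΣxy − (Σx)(Σy) = 8·1013 − (42)(168) = 1048
Denominator: √[(nΣx²−(Σx)²)(nΣy²−(Σy)²)]
  nΣx²−(Σx)² = 8·268 − 1764 = 380;  nΣy²−(Σy)² = 8·4006 − 28224 = 3824
  √(380·3824) = √1453120 = 1205.4543
r = 1048 / 1205.4543 = 0.8694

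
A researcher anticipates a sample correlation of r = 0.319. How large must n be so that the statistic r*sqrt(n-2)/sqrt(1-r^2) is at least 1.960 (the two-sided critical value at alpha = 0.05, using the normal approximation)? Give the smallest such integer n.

r√(n−2)/√(1−r²) ≥ 1.960  ⇔  n−2 ≥ (1.960)²·(1−r²)/r²
(1−r²)/r² = (1−0.101761)/0.101761 = 8.8269
n ≥ 2 + 3.8416·8.8269 = 2 + 33.9094 = 35.9094
⌈35.9094⌉ = 36

36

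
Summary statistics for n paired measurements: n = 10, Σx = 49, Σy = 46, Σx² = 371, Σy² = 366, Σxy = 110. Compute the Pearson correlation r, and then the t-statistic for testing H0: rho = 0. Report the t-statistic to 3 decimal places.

Numerator: nΣxy − (Σx)(Σy) = 10·110 − (49)(46) = -1154
Denominator: √[(nΣx²−(Σx)²)(nΣy²−(Σy)²)]
  nΣx²−(Σx)² = 10·371 − 2401 = 1309;  nΣy²−(Σy)² = 10·366 − 2116 = 1544
  √(1309·1544) = √2021096 = 1421.6526
r = -1154 / 1421.6526 = -0.8117
t = r·√(n−2)/√(1−r²) = -0.8117·√8 / √(1−0.658857) = -2.295834 / 0.584074 = -3.931

-3.931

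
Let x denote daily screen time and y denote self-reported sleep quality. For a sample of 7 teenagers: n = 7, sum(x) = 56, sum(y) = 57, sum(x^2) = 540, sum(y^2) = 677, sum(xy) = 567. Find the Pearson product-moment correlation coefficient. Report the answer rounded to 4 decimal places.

0.7932

S_xy = nΣxy − ΣxΣy = 7·567 − 56·57 = 3969 − 3192 = 777
S_xx = nΣx² − (Σx)² = 7·540 − 56² = 3780 − 3136 = 644
S_yy = nΣy² − (Σy)² = 7·677 − 57² = 4739 − 3249 = 1490
r = S_xy / √(S_xx·S_yy) = 777 / √(644·1490) = 777 / √959560 = 777 / 979.5713 = 0.7932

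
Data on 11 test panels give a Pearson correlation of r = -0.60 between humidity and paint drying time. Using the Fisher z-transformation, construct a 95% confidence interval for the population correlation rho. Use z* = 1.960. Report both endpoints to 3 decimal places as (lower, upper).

(-0.882, 0.000)

Fisher z: z_r = atanh(r) = ½·ln((1+(-0.60))/(1−(-0.60))) = -0.693147
SE(z) = 1/√(n−3) = 1/√8 = 0.353553
95% ⇒ z* = 1.960; margin = 1.960·0.353553 = 0.692964
CI on z-scale: (-1.386111, -0.000183)
Back-transform: tanh(-1.386111) = -0.882312, tanh(-0.000183) = -0.000183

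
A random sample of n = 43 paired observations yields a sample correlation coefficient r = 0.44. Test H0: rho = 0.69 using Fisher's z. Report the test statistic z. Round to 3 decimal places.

-2.376

Fisher z: atanh(0.44) = 0.472231, atanh(0.69) = 0.847956
z = (z_r − z_0)·√(n−3) = (0.472231 − 0.847956)·√40 = -0.375725 · 6.324555 = -2.376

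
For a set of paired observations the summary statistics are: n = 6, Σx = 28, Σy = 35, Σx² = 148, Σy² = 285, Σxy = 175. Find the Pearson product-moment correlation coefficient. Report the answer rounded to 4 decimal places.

Numerator: nΣxy − (Σx)(Σy) = 6·175 − (28)(35) = 70
Denominator: √[(nΣx²−(Σx)²)(nΣy²−(Σy)²)]
  nΣx²−(Σx)² = 6·148 − 784 = 104;  nΣy²−(Σy)² = 6·285 − 1225 = 485
  √(104·485) = √50440 = 224.5885
r = 70 / 224.5885 = 0.3117

0.3117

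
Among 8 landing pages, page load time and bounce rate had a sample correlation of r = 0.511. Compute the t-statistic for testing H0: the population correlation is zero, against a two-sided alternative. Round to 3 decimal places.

1 − r² = 1 − 0.261121 = 0.738879;  √(1−r²) = 0.859581
√(n−2) = √6 = 2.449490
t = r·√(n−2)/√(1−r²) = 0.511 · 2.449490 / 0.859581 = 1.456

1.456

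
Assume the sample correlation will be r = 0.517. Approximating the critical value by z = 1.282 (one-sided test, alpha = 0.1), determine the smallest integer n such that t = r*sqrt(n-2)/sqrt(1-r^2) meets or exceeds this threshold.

Need r·√(n−2)/√(1−r²) ≥ 1.282
√(n−2) ≥ 1.282·√(1−0.267289) / 0.517 = 1.282·0.855985 / 0.517 = 2.1226
n−2 ≥ 4.5054  ⇒  n ≥ 6.5054
Smallest integer n = 7

7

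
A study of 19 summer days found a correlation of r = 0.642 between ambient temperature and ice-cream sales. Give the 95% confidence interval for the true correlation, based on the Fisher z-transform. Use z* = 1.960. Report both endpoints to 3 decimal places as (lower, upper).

Fisher z: z_r = atanh(r) = ½·ln((1+0.642)/(1−0.642)) = 0.761569
SE(z) = 1/√(n−3) = 1/√16 = 0.250000
95% ⇒ z* = 1.960; margin = 1.960·0.250000 = 0.490000
CI on z-scale: (0.271569, 1.251569)
Back-transform: tanh(0.271569) = 0.265084, tanh(1.251569) = 0.848723

(0.265, 0.849)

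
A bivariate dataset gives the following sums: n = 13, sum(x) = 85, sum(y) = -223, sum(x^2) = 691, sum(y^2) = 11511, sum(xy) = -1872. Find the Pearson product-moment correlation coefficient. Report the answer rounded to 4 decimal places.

S_xy = nΣxy − ΣxΣy = 13·(-1872) − 85·(-223) = -24336 − (-18955) = -5381
S_xx = nΣx² − (Σx)² = 13·691 − 85² = 8983 − 7225 = 1758
S_yy = nΣy² − (Σy)² = 13·11511 − (-223)² = 149643 − 49729 = 99914
r = S_xy / √(S_xx·S_yy) = -5381 / √(1758·99914) = -5381 / √175648812 = -5381 / 13253.2567 = -0.4060

-0.4060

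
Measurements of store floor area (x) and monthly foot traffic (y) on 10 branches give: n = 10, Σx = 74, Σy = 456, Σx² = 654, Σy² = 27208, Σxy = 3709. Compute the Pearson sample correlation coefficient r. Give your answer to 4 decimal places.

Numerator: nΣxy − (Σx)(Σy) = 10·3709 − (74)(456) = 3346
Denominator: √[(nΣx²−(Σx)²)(nΣy²−(Σy)²)]
  nΣx²−(Σx)² = 10·654 − 5476 = 1064;  nΣy²−(Σy)² = 10·27208 − 207936 = 64144
  √(1064·64144) = √68249216 = 8261.3084
r = 3346 / 8261.3084 = 0.4050

0.4050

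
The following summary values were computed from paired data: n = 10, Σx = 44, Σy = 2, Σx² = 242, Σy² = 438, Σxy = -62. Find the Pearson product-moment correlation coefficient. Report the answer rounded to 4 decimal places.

-0.4865

Numerator: nΣxy − (Σx)(Σy) = 10·(-62) − (44)(2) = -708
Denominator: √[(nΣx²−(Σx)²)(nΣy²−(Σy)²)]
  nΣx²−(Σx)² = 10·242 − 1936 = 484;  nΣy²−(Σy)² = 10·438 − 4 = 4376
  √(484·4376) = √2117984 = 1455.3295
r = -708 / 1455.3295 = -0.4865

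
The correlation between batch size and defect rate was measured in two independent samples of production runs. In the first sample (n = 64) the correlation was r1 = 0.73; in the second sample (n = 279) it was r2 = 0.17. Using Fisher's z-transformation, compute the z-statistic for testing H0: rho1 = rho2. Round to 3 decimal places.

5.351

z1 = atanh(0.73) = 0.928727,  z2 = atanh(0.17) = 0.171667
SE = √(1/(n1−3) + 1/(n2−3)) = √(1/61 + 1/276) = √(0.0163934 + 0.0036232) = √0.0200166 = 0.141480
z = (z1 − z2)/SE = (0.928727 − 0.171667) / 0.141480 = 0.757060 / 0.141480 = 5.351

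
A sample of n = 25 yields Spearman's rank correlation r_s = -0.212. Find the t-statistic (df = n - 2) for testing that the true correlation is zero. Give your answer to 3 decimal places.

1 − r_s² = 1 − 0.044944 = 0.955056;  √(1−r_s²) = 0.977270
√(n−2) = √23 = 4.795832
t = r_s·√(n−2)/√(1−r_s²) = -0.212 · 4.795832 / 0.977270 = -1.040

-1.040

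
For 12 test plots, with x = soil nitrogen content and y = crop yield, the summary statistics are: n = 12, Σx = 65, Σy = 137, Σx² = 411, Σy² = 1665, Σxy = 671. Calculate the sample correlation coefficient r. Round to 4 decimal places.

-0.9219

S_xy = nΣxy − ΣxΣy = 12·671 − 65·137 = 8052 − 8905 = -853
S_xx = nΣx² − (Σx)² = 12·411 − 65² = 4932 − 4225 = 707
S_yy = nΣy² − (Σy)² = 12·1665 − 137² = 19980 − 18769 = 1211
r = S_xy / √(S_xx·S_yy) = -853 / √(707·1211) = -853 / √856177 = -853 / 925.2983 = -0.9219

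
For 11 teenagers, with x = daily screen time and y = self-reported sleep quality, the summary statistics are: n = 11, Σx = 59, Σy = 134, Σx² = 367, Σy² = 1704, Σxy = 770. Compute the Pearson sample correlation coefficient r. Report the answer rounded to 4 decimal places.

0.8521

Numerator: nΣxy − (Σx)(Σy) = 11·770 − (59)(134) = 564
Denominator: √[(nΣx²−(Σx)²)(nΣy²−(Σy)²)]
  nΣx²−(Σx)² = 11·367 − 3481 = 556;  nΣy²−(Σy)² = 11·1704 − 17956 = 788
  √(556·788) = √438128 = 661.9124
r = 564 / 661.9124 = 0.8521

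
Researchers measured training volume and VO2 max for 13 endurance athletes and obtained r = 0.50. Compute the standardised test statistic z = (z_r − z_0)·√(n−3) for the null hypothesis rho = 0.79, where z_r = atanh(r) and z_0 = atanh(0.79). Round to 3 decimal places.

-1.651

z_r = atanh(0.50) = 0.549306,  z_0 = atanh(0.79) = 1.071432
SE = 1/√(n−3) = 1/√10 = 0.316228
z = (z_r − z_0)/SE = (0.549306 − 1.071432) / 0.316228 = -0.522126 / 0.316228 = -1.651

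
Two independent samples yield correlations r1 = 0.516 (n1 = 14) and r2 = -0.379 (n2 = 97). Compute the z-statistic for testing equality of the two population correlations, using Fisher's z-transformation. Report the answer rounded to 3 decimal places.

3.043

Fisher z-transforms: z1 = atanh(0.516) = 0.570873, z2 = atanh(-0.379) = -0.398891; difference d = 0.969764
Var(d) = 1/11 + 1/94 = 0.0909091 + 0.0106383 = 0.1015474
z = d/√Var(d) = 0.969764 / √0.1015474 = 0.969764 / 0.318665 = 3.043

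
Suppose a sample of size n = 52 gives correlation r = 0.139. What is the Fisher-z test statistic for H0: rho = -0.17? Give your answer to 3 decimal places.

2.181

Fisher z: atanh(0.139) = 0.139906, atanh(-0.17) = -0.171667
z = (z_r − z_0)·√(n−3) = (0.139906 − (-0.171667))·√49 = 0.311573 · 7.000000 = 2.181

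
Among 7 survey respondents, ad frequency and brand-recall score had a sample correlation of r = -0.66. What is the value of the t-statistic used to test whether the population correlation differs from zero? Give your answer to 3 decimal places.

-1.964

t = r·√(n−2) / √(1−r²) with r = -0.66, n = 7
  = -0.66·√5 / √(1 − 0.4356)
  = -0.66·2.236068 / 0.751266
  = -1.475805 / 0.751266 = -1.964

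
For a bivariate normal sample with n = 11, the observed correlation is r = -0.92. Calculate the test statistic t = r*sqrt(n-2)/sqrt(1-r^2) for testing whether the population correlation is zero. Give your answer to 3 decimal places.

t = r·√(n−2) / √(1−r²) with r = -0.92, n = 11
  = -0.92·√9 / √(1 − 0.8464)
  = -0.92·3.000000 / 0.391918
  = -2.760000 / 0.391918 = -7.042

-7.042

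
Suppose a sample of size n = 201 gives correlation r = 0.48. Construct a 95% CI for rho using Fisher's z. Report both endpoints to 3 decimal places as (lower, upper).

Fisher z: z_r = atanh(r) = ½·ln((1+0.48)/(1−0.48)) = 0.522984
SE(z) = 1/√(n−3) = 1/√198 = 0.071067
95% ⇒ z* = 1.960; margin = 1.960·0.071067 = 0.139291
CI on z-scale: (0.383693, 0.662275)
Back-transform: tanh(0.383693) = 0.365910, tanh(0.662275) = 0.579875

(0.366, 0.580)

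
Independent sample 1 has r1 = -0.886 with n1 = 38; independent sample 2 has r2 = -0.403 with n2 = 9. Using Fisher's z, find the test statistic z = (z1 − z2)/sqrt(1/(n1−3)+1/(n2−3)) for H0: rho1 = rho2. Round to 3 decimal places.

Fisher z-transforms: z1 = atanh(-0.886) = -1.403008, z2 = atanh(-0.403) = -0.427225; difference d = -0.975783
Var(d) = 1/35 + 1/6 = 0.0285714 + 0.1666667 = 0.1952381
z = d/√Var(d) = -0.975783 / √0.1952381 = -0.975783 / 0.441858 = -2.208

-2.208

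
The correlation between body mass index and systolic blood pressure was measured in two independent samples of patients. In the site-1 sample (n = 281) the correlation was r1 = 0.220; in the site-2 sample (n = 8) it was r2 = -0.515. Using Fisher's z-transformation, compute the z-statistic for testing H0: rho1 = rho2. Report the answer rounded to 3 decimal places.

Fisher z-transforms: z1 = atanh(0.220) = 0.223656, z2 = atanh(-0.515) = -0.569511; difference d = 0.793167
Var(d) = 1/278 + 1/5 = 0.0035971 + 0.2000000 = 0.2035971
z = d/√Var(d) = 0.793167 / √0.2035971 = 0.793167 / 0.451217 = 1.758

1.758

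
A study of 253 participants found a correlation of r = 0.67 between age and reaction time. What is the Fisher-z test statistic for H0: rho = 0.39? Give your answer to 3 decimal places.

6.308

z_r = atanh(0.67) = 0.810743,  z_0 = atanh(0.39) = 0.411800
SE = 1/√(n−3) = 1/√250 = 0.063246
z = (z_r − z_0)/SE = (0.810743 − 0.411800) / 0.063246 = 0.398943 / 0.063246 = 6.308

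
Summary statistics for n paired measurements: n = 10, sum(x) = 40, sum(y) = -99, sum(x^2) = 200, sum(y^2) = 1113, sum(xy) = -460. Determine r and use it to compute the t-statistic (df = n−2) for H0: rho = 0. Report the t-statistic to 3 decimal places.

-5.183

Numerator: nΣxy − (Σx)(Σy) = 10·(-460) − (40)(-99) = -640
Denominator: √[(nΣx²−(Σx)²)(nΣy²−(Σy)²)]
  nΣx²−(Σx)² = 10·200 − 1600 = 400;  nΣy²−(Σy)² = 10·1113 − 9801 = 1329
  √(400·1329) = √531600 = 729.1090
r = -640 / 729.1090 = -0.8778
t = r·√(n−2)/√(1−r²) = -0.8778·√8 / √(1−0.770533) = -2.482793 / 0.479027 = -5.183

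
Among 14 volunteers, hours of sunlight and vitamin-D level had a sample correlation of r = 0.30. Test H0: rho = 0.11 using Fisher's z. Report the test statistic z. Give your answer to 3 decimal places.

0.660

Fisher z: atanh(0.30) = 0.309520, atanh(0.11) = 0.110447
z = (z_r − z_0)·√(n−3) = (0.309520 − 0.110447)·√11 = 0.199073 · 3.316625 = 0.660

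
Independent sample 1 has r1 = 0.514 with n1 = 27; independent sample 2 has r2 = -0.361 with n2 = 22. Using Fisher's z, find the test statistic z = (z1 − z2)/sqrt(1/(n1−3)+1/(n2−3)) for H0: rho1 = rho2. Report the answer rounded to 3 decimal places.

3.081

Fisher z-transforms: z1 = atanh(0.514) = 0.568151, z2 = atanh(-0.361) = -0.378035; difference d = 0.946186
Var(d) = 1/24 + 1/19 = 0.0416667 + 0.0526316 = 0.0942983
z = d/√Var(d) = 0.946186 / √0.0942983 = 0.946186 / 0.307080 = 3.081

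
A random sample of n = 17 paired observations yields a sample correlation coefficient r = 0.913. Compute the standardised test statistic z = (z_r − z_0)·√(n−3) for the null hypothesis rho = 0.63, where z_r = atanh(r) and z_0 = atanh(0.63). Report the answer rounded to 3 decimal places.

3.008

Fisher z: atanh(0.913) = 1.545260, atanh(0.63) = 0.741416
z = (z_r − z_0)·√(n−3) = (1.545260 − 0.741416)·√14 = 0.803844 · 3.741657 = 3.008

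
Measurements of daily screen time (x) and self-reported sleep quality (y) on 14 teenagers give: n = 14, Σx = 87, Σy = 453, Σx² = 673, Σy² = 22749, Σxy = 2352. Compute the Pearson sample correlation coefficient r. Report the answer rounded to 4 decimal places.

S_xy = nΣxy − ΣxΣy = 14·2352 − 87·453 = 32928 − 39411 = -6483
S_xx = nΣx² − (Σx)² = 14·673 − 87² = 9422 − 7569 = 1853
S_yy = nΣy² − (Σy)² = 14·22749 − 453² = 318486 − 205209 = 113277
r = S_xy / √(S_xx·S_yy) = -6483 / √(1853·113277) = -6483 / √209902281 = -6483 / 14488.0047 = -0.4475

-0.4475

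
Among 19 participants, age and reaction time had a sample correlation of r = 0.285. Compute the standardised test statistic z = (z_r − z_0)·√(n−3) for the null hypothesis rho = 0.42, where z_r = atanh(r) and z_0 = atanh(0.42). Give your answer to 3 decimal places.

-0.618

z_r = atanh(0.285) = 0.293116,  z_0 = atanh(0.42) = 0.447692
SE = 1/√(n−3) = 1/√16 = 0.250000
z = (z_r − z_0)/SE = (0.293116 − 0.447692) / 0.250000 = -0.154576 / 0.250000 = -0.618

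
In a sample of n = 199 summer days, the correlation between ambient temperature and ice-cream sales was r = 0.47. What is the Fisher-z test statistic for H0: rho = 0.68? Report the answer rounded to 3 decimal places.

-4.467

z_r = atanh(0.47) = 0.510070,  z_0 = atanh(0.68) = 0.829114
SE = 1/√(n−3) = 1/√196 = 0.071429
z = (z_r − z_0)/SE = (0.510070 − 0.829114) / 0.071429 = -0.319044 / 0.071429 = -4.467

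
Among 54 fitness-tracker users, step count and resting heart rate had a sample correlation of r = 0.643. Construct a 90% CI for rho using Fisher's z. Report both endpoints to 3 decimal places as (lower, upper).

(0.488, 0.759)

Fisher z: z_r = atanh(r) = ½·ln((1+0.643)/(1−0.643)) = 0.763272
SE(z) = 1/√(n−3) = 1/√51 = 0.140028
90% ⇒ z* = 1.645; margin = 1.645·0.140028 = 0.230346
CI on z-scale: (0.532926, 0.993618)
Back-transform: tanh(0.532926) = 0.487615, tanh(0.993618) = 0.758901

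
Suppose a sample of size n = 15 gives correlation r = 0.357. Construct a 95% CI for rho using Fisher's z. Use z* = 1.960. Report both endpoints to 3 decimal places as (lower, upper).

Fisher z: z_r = atanh(r) = ½·ln((1+0.357)/(1−0.357)) = 0.373443
SE(z) = 1/√(n−3) = 1/√12 = 0.288675
95% ⇒ z* = 1.960; margin = 1.960·0.288675 = 0.565803
CI on z-scale: (-0.192360, 0.939246)
Back-transform: tanh(-0.192360) = -0.190022, tanh(0.939246) = 0.734876

(-0.190, 0.735)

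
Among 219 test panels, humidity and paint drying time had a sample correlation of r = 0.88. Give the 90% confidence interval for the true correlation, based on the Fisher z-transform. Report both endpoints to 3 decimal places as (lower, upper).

(0.852, 0.903)

z_r = atanh(0.88) = 1.375768;  SE = 1/√(n−3) = 1/√216 = 0.068041
z-limits: 1.375768 ± 1.645·0.068041 = 1.375768 ± 0.111927 = [1.263841, 1.487695]
ρ-limits: (tanh 1.263841, tanh 1.487695) = (0.852, 0.903)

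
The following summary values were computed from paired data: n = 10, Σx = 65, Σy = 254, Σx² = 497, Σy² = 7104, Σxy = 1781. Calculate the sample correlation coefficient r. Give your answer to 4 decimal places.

Numerator: nΣxy − (Σx)(Σy) = 10·1781 − (65)(254) = 1300
Denominator: √[(nΣx²−(Σx)²)(nΣy²−(Σy)²)]
  nΣx²−(Σx)² = 10·497 − 4225 = 745;  nΣy²−(Σy)² = 10·7104 − 64516 = 6524
  √(745·6524) = √4860380 = 2204.6270
r = 1300 / 2204.6270 = 0.5897

0.5897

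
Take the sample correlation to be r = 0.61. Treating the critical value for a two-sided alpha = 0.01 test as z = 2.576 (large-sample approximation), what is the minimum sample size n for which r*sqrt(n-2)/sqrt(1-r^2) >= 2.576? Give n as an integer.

Need r·√(n−2)/√(1−r²) ≥ 2.576
√(n−2) ≥ 2.576·√(1−0.3721) / 0.61 = 2.576·0.792401 / 0.61 = 3.3463
n−2 ≥ 11.1977  ⇒  n ≥ 13.1977
Smallest integer n = 14

14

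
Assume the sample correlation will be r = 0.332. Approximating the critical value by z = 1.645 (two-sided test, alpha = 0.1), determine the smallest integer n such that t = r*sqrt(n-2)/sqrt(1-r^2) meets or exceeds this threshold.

r√(n−2)/√(1−r²) ≥ 1.645  ⇔  n−2 ≥ (1.645)²·(1−r²)/r²
(1−r²)/r² = (1−0.110224)/0.110224 = 8.0724
n ≥ 2 + 2.706025·8.0724 = 2 + 21.8441 = 23.8441
⌈23.8441⌉ = 24

24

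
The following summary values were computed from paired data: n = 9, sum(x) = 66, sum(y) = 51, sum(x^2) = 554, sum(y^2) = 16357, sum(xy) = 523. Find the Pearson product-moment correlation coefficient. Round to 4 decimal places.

Numerator: nΣxy − (Σx)(Σy) = 9·523 − (66)(51) = 1341
Denominator: √[(nΣx²−(Σx)²)(nΣy²−(Σy)²)]
  nΣx²−(Σx)² = 9·554 − 4356 = 630;  nΣy²−(Σy)² = 9·16357 − 2601 = 144612
  √(630·144612) = √91105560 = 9544.9233
r = 1341 / 9544.9233 = 0.1405

0.1405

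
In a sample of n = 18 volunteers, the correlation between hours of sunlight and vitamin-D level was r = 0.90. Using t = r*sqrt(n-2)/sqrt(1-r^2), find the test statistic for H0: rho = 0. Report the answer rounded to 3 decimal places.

t = r·√(n−2) / √(1−r²) with r = 0.90, n = 18
  = 0.90·√16 / √(1 − 0.8100)
  = 0.90·4.000000 / 0.435890
  = 3.600000 / 0.435890 = 8.259

8.259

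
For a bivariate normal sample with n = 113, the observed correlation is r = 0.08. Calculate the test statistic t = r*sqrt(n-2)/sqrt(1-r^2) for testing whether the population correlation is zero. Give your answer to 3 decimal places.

t = r·√(n−2) / √(1−r²) with r = 0.08, n = 113
  = 0.08·√111 / √(1 − 0.0064)
  = 0.08·10.535654 / 0.996795
  = 0.842852 / 0.996795 = 0.846

0.846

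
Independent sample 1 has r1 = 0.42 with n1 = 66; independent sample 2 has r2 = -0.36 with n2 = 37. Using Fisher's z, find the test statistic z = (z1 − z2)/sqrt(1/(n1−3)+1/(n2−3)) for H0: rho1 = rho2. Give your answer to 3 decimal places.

Fisher z-transforms: z1 = atanh(0.42) = 0.447692, z2 = atanh(-0.36) = -0.376886; difference d = 0.824578
Var(d) = 1/63 + 1/34 = 0.0158730 + 0.0294118 = 0.0452848
z = d/√Var(d) = 0.824578 / √0.0452848 = 0.824578 / 0.212802 = 3.875

3.875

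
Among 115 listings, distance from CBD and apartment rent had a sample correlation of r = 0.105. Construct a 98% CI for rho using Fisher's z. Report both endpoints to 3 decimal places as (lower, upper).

(-0.114, 0.314)

z_r = atanh(0.105) = 0.105388;  SE = 1/√(n−3) = 1/√112 = 0.094491
z-limits: 0.105388 ± 2.326·0.094491 = 0.105388 ± 0.219786 = [-0.114398, 0.325174]
ρ-limits: (tanh -0.114398, tanh 0.325174) = (-0.114, 0.314)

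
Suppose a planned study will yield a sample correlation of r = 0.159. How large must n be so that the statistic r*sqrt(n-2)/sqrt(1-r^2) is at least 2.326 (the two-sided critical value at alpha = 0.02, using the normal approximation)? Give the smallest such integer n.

Need r·√(n−2)/√(1−r²) ≥ 2.326
√(n−2) ≥ 2.326·√(1−0.025281) / 0.159 = 2.326·0.987279 / 0.159 = 14.4428
n−2 ≥ 208.5945  ⇒  n ≥ 210.5945
Smallest integer n = 211

211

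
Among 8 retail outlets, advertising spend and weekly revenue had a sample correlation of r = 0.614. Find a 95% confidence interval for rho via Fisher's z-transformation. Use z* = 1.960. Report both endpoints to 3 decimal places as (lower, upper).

z_r = atanh(0.614) = 0.715317;  SE = 1/√(n−3) = 1/√5 = 0.447214
z-limits: 0.715317 ± 1.960·0.447214 = 0.715317 ± 0.876539 = [-0.161222, 1.591856]
ρ-limits: (tanh -0.161222, tanh 1.591856) = (-0.160, 0.920)

(-0.160, 0.920)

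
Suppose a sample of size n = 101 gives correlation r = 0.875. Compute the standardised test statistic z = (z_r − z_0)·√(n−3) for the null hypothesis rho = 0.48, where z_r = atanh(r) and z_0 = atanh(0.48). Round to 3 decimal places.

8.227

z_r = atanh(0.875) = 1.354025,  z_0 = atanh(0.48) = 0.522984
SE = 1/√(n−3) = 1/√98 = 0.101015
z = (z_r − z_0)/SE = (1.354025 − 0.522984) / 0.101015 = 0.831041 / 0.101015 = 8.227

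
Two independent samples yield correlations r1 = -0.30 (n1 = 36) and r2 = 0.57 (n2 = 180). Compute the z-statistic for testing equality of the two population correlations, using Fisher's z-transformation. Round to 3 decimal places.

Fisher z-transforms: z1 = atanh(-0.30) = -0.309520, z2 = atanh(0.57) = 0.647523; difference d = -0.957043
Var(d) = 1/33 + 1/177 = 0.0303030 + 0.0056497 = 0.0359527
z = d/√Var(d) = -0.957043 / √0.0359527 = -0.957043 / 0.189612 = -5.047

-5.047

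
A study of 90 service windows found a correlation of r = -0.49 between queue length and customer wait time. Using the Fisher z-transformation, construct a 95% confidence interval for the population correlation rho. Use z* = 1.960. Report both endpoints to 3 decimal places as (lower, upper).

(-0.633, -0.315)

Fisher z: z_r = atanh(r) = ½·ln((1+(-0.49))/(1−(-0.49))) = -0.536060
SE(z) = 1/√(n−3) = 1/√87 = 0.107211
95% ⇒ z* = 1.960; margin = 1.960·0.107211 = 0.210134
CI on z-scale: (-0.746194, -0.325926)
Back-transform: tanh(-0.746194) = -0.632873, tanh(-0.325926) = -0.314855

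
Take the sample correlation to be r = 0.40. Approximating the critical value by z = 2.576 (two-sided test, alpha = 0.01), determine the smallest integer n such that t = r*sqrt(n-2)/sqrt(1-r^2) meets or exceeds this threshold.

Need r·√(n−2)/√(1−r²) ≥ 2.576
√(n−2) ≥ 2.576·√(1−0.1600) / 0.40 = 2.576·0.916515 / 0.40 = 5.9024
n−2 ≥ 34.8383  ⇒  n ≥ 36.8383
Smallest integer n = 37

37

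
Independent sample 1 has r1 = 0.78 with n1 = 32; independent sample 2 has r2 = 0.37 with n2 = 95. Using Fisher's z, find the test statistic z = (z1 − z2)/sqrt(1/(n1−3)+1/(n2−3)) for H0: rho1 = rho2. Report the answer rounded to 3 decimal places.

3.085

z1 = atanh(0.78) = 1.045371,  z2 = atanh(0.37) = 0.388423
SE = √(1/(n1−3) + 1/(n2−3)) = √(1/29 + 1/92) = √(0.0344828 + 0.0108696) = √0.0453524 = 0.212961
z = (z1 − z2)/SE = (1.045371 − 0.388423) / 0.212961 = 0.656948 / 0.212961 = 3.085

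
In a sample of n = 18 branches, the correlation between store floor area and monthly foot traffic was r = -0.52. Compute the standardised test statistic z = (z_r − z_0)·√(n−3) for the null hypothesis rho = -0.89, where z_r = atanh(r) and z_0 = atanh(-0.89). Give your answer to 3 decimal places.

Fisher z: atanh(-0.52) = -0.576340, atanh(-0.89) = -1.421926
z = (z_r − z_0)·√(n−3) = (-0.576340 − (-1.421926))·√15 = 0.845586 · 3.872983 = 3.275

3.275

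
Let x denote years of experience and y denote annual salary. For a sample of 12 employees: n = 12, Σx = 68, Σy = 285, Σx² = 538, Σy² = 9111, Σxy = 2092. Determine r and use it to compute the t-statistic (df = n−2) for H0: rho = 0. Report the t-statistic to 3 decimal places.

S_xy = nΣxy − ΣxΣy = 12·2092 − 68·285 = 25104 − 19380 = 5724
S_xx = nΣx² − (Σx)² = 12·538 − 68² = 6456 − 4624 = 1832
S_yy = nΣy² − (Σy)² = 12·9111 − 285² = 109332 − 81225 = 28107
r = S_xy / √(S_xx·S_yy) = 5724 / √(1832·28107) = 5724 / √51492024 = 5724 / 7175.7943 = 0.7977
t = r·√(n−2)/√(1−r²) = 0.7977·√10 / √(1−0.636325) = 2.522549 / 0.603055 = 4.183

4.183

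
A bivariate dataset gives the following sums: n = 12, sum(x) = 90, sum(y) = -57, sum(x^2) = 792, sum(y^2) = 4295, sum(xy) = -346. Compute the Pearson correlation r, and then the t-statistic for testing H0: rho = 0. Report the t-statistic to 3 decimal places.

0.378

Numerator: nΣxy − (Σx)(Σy) = 12·(-346) − (90)(-57) = 978
Denominator: √[(nΣx²−(Σx)²)(nΣy²−(Σy)²)]
  nΣx²−(Σx)² = 12·792 − 8100 = 1404;  nΣy²−(Σy)² = 12·4295 − 3249 = 48291
  √(1404·48291) = √67800564 = 8234.1098
r = 978 / 8234.1098 = 0.1188
t = r·√(n−2)/√(1−r²) = 0.1188·√10 / √(1−0.014113) = 0.375679 / 0.992918 = 0.378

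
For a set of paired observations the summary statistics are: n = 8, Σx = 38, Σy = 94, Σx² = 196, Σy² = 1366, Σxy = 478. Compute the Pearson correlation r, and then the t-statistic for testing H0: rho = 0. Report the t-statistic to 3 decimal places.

1.395

S_xy = nΣxy − ΣxΣy = 8·478 − 38·94 = 3824 − 3572 = 252
S_xx = nΣx² − (Σx)² = 8·196 − 38² = 1568 − 1444 = 124
S_yy = nΣy² − (Σy)² = 8·1366 − 94² = 10928 − 8836 = 2092
r = S_xy / √(S_xx·S_yy) = 252 / √(124·2092) = 252 / √259408 = 252 / 509.3211 = 0.4948
t = r·√(n−2)/√(1−r²) = 0.4948·√6 / √(1−0.244827) = 1.212008 / 0.869007 = 1.395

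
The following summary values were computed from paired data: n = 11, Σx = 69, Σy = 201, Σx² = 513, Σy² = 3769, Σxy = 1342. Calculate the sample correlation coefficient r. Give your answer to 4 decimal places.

0.9244

S_xy = nΣxy − ΣxΣy = 11·1342 − 69·201 = 14762 − 13869 = 893
S_xx = nΣx² − (Σx)² = 11·513 − 69² = 5643 − 4761 = 882
S_yy = nΣy² − (Σy)² = 11·3769 − 201² = 41459 − 40401 = 1058
r = S_xy / √(S_xx·S_yy) = 893 / √(882·1058) = 893 / √933156 = 893 / 966.0000 = 0.9244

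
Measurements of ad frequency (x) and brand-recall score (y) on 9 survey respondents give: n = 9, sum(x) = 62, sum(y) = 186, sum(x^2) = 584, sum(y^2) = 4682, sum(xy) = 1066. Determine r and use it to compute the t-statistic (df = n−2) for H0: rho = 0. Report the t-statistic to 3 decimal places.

-1.953

Numerator: nΣxy − (Σx)(Σy) = 9·1066 − (62)(186) = -1938
Denominator: √[(nΣx²−(Σx)²)(nΣy²−(Σy)²)]
  nΣx²−(Σx)² = 9·584 − 3844 = 1412;  nΣy²−(Σy)² = 9·4682 − 34596 = 7542
  √(1412·7542) = √10649304 = 3263.3271
r = -1938 / 3263.3271 = -0.5939
t = r·√(n−2)/√(1−r²) = -0.5939·√7 / √(1−0.352717) = -1.571312 / 0.804539 = -1.953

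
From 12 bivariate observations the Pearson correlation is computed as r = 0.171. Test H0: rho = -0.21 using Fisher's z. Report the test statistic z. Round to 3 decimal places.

1.158

z_r = atanh(0.171) = 0.172697,  z_0 = atanh(-0.21) = -0.213171
SE = 1/√(n−3) = 1/√9 = 0.333333
z = (z_r − z_0)/SE = (0.172697 − (-0.213171)) / 0.333333 = 0.385868 / 0.333333 = 1.158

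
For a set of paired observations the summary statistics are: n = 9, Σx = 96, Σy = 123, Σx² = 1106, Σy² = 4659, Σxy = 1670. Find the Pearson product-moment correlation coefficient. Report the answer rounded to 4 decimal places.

0.7245

S_xy = nΣxy − ΣxΣy = 9·1670 − 96·123 = 15030 − 11808 = 3222
S_xx = nΣx² − (Σx)² = 9·1106 − 96² = 9954 − 9216 = 738
S_yy = nΣy² − (Σy)² = 9·4659 − 123² = 41931 − 15129 = 26802
r = S_xy / √(S_xx·S_yy) = 3222 / √(738·26802) = 3222 / √19779876 = 3222 / 4447.4573 = 0.7245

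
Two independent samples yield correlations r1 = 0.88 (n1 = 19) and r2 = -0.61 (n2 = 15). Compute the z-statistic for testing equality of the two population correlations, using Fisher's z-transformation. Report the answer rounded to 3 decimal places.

5.459

z1 = atanh(0.88) = 1.375768,  z2 = atanh(-0.61) = -0.708921
SE = √(1/(n1−3) + 1/(n2−3)) = √(1/16 + 1/12) = √(0.0625000 + 0.0833333) = √0.1458333 = 0.381881
z = (z1 − z2)/SE = (1.375768 − (-0.708921)) / 0.381881 = 2.084689 / 0.381881 = 5.459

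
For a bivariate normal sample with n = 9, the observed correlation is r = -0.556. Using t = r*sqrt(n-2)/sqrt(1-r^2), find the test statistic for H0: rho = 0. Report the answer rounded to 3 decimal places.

-1.770

1 − r² = 1 − 0.309136 = 0.690864;  √(1−r²) = 0.831182
√(n−2) = √7 = 2.645751
t = r·√(n−2)/√(1−r²) = -0.556 · 2.645751 / 0.831182 = -1.770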